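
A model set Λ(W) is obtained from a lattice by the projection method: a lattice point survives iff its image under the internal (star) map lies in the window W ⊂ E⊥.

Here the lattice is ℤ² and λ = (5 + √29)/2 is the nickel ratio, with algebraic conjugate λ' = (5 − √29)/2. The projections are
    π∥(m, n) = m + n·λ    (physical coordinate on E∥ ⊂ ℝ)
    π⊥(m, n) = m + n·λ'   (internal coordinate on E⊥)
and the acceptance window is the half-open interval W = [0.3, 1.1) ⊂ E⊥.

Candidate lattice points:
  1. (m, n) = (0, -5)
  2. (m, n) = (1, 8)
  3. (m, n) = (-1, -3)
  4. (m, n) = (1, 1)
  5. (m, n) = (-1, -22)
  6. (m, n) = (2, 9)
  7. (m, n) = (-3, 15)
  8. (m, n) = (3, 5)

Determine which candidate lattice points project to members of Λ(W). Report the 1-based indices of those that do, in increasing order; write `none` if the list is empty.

λ' = (5−√29)/2 ≈ -0.19258.
#1 (0,-5): internal coord 0 + (-5)·λ' = +0.96291; +0.96291 ∈ [0.3, 1.1) → IN Λ
#2 (1,8): internal coord 1 + (8)·λ' = -0.54066; -0.54066 ∉ [0.3, 1.1) → out
#3 (-1,-3): internal coord -1 + (-3)·λ' = -0.42225; -0.42225 ∉ [0.3, 1.1) → out
#4 (1,1): internal coord 1 + (1)·λ' = +0.80742; +0.80742 ∈ [0.3, 1.1) → IN Λ
#5 (-1,-22): internal coord -1 + (-22)·λ' = +3.23681; +3.23681 ∉ [0.3, 1.1) → out
#6 (2,9): internal coord 2 + (9)·λ' = +0.26676; +0.26676 ∉ [0.3, 1.1) → out
#7 (-3,15): internal coord -3 + (15)·λ' = -5.88874; -5.88874 ∉ [0.3, 1.1) → out
#8 (3,5): internal coord 3 + (5)·λ' = +2.03709; +2.03709 ∉ [0.3, 1.1) → out

1, 4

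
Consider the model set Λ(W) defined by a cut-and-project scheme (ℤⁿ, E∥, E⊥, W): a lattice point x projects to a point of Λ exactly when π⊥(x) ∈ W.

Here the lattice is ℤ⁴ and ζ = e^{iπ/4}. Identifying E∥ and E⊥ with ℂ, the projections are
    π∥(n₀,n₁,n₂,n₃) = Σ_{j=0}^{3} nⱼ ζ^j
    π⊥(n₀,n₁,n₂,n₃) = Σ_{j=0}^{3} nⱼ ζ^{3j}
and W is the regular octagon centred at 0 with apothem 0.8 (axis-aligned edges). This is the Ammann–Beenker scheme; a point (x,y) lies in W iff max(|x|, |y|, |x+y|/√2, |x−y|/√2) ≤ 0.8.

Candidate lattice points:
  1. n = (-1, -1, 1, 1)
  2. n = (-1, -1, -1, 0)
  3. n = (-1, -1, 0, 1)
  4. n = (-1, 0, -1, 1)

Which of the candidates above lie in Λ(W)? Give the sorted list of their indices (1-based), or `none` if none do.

2, 3

With ζ = e^{iπ/4} the internal vectors are ζ^0,ζ^3,ζ^6,ζ^9.
candidate 1: n = (-1, -1, 1, 1) → π⊥ ≈ (+0.414214, -1.000000); max(|x|,|y|,|x±y|/√2) = 1.000000 > 0.8 ⇒ ∉ W
candidate 2: n = (-1, -1, -1, 0) → π⊥ ≈ (-0.292893, +0.292893); max(|x|,|y|,|x±y|/√2) = 0.414214 ≤ 0.8 ⇒ ∈ W
candidate 3: n = (-1, -1, 0, 1) → π⊥ ≈ (+0.414214, +0.000000); max(|x|,|y|,|x±y|/√2) = 0.414214 ≤ 0.8 ⇒ ∈ W
candidate 4: n = (-1, 0, -1, 1) → π⊥ ≈ (-0.292893, +1.707107); max(|x|,|y|,|x±y|/√2) = 1.707107 > 0.8 ⇒ ∉ W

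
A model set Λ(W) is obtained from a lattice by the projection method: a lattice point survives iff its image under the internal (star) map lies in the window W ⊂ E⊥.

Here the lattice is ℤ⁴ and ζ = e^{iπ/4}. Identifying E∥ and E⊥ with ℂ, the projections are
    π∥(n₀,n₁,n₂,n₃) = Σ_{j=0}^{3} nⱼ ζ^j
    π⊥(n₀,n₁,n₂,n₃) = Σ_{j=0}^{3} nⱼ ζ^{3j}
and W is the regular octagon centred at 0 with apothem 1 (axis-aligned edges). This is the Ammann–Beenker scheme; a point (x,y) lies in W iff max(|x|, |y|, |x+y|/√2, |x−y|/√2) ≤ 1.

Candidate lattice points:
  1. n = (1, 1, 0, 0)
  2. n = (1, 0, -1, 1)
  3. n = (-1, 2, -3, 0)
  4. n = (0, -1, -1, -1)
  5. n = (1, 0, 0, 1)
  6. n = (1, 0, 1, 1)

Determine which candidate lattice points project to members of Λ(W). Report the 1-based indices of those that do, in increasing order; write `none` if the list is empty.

1, 4

Internal map: ζ^{3j} for j=0..3 gives (1,0), (−√2/2,√2/2), (0,−1), (√2/2,√2/2).
candidate 1: n = (1, 1, 0, 0) → π⊥ ≈ (+0.2929, +0.7071); max(|x|,|y|,|x±y|/√2) = 0.7071 ≤ 1 ⇒ ∈ W
candidate 2: n = (1, 0, -1, 1) → π⊥ ≈ (+1.7071, +1.7071); max(|x|,|y|,|x±y|/√2) = 2.4142 > 1 ⇒ ∉ W
candidate 3: n = (-1, 2, -3, 0) → π⊥ ≈ (-2.4142, +4.4142); max(|x|,|y|,|x±y|/√2) = 4.8284 > 1 ⇒ ∉ W
candidate 4: n = (0, -1, -1, -1) → π⊥ ≈ (+0.0000, -0.4142); max(|x|,|y|,|x±y|/√2) = 0.4142 ≤ 1 ⇒ ∈ W
candidate 5: n = (1, 0, 0, 1) → π⊥ ≈ (+1.7071, +0.7071); max(|x|,|y|,|x±y|/√2) = 1.7071 > 1 ⇒ ∉ W
candidate 6: n = (1, 0, 1, 1) → π⊥ ≈ (+1.7071, -0.2929); max(|x|,|y|,|x±y|/√2) = 1.7071 > 1 ⇒ ∉ W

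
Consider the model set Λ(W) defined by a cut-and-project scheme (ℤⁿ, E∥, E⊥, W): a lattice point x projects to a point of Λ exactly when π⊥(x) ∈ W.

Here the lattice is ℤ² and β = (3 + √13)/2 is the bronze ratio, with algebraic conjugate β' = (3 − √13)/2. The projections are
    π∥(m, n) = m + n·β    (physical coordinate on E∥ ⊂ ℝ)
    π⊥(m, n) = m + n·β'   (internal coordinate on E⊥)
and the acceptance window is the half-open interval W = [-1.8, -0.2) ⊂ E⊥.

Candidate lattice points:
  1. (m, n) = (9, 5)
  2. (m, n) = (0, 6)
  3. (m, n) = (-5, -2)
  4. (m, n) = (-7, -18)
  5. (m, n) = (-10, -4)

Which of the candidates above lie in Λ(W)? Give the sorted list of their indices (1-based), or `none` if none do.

4

Numerically β ≈ 3.302776 and β' = −1/β ≈ -0.302776.
[1] lift (9,5): star map gives 7.486122; window check -1.8 ≤ 7.486122 < -0.2 is false → out
[2] lift (0,6): star map gives -1.816654; window check -1.8 ≤ -1.816654 < -0.2 is false → out
[3] lift (-5,-2): star map gives -4.394449; window check -1.8 ≤ -4.394449 < -0.2 is false → out
[4] lift (-7,-18): star map gives -1.550039; window check -1.8 ≤ -1.550039 < -0.2 is true → IN Λ
[5] lift (-10,-4): star map gives -8.788897; window check -1.8 ≤ -8.788897 < -0.2 is false → out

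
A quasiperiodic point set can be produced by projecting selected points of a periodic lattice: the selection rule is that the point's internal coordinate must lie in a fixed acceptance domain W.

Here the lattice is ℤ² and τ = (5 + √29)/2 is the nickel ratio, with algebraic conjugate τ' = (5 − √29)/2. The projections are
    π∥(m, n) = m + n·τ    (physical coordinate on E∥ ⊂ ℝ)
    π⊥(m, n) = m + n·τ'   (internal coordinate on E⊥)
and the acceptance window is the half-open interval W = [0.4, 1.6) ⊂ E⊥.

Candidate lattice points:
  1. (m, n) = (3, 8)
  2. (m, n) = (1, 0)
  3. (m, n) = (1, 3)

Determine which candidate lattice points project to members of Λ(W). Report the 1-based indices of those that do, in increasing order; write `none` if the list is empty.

Numerically τ ≈ 5.1926 and τ' = −1/τ ≈ -0.1926.
#1 (3,8): internal coord 3 + (8)·τ' = +1.4593; +1.4593 ∈ [0.4, 1.6) → IN Λ
#2 (1,0): internal coord 1 + (0)·τ' = +1.0000; +1.0000 ∈ [0.4, 1.6) → IN Λ
#3 (1,3): internal coord 1 + (3)·τ' = +0.4223; +0.4223 ∈ [0.4, 1.6) → IN Λ

1, 2, 3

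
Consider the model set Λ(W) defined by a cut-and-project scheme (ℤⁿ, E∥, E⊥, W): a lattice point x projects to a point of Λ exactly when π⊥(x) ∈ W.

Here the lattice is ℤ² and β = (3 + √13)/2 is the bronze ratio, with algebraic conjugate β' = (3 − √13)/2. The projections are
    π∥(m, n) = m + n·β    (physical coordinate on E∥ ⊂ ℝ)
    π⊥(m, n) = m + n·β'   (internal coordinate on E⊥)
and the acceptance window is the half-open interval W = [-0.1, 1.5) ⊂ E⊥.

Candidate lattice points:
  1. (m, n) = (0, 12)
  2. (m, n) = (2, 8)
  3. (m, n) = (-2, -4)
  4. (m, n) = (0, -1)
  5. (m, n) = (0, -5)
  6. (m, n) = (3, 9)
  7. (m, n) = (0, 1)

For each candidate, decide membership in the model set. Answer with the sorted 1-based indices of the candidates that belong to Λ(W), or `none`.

4, 6

Numerically β ≈ 3.30278 and β' = −1/β ≈ -0.30278.
[1] lift (0,12): star map gives -3.63331; window check -0.1 ≤ -3.63331 < 1.5 is false → out
[2] lift (2,8): star map gives -0.42221; window check -0.1 ≤ -0.42221 < 1.5 is false → out
[3] lift (-2,-4): star map gives -0.78890; window check -0.1 ≤ -0.78890 < 1.5 is false → out
[4] lift (0,-1): star map gives 0.30278; window check -0.1 ≤ 0.30278 < 1.5 is true → IN Λ
[5] lift (0,-5): star map gives 1.51388; window check -0.1 ≤ 1.51388 < 1.5 is false → out
[6] lift (3,9): star map gives 0.27502; window check -0.1 ≤ 0.27502 < 1.5 is true → IN Λ
[7] lift (0,1): star map gives -0.30278; window check -0.1 ≤ -0.30278 < 1.5 is false → out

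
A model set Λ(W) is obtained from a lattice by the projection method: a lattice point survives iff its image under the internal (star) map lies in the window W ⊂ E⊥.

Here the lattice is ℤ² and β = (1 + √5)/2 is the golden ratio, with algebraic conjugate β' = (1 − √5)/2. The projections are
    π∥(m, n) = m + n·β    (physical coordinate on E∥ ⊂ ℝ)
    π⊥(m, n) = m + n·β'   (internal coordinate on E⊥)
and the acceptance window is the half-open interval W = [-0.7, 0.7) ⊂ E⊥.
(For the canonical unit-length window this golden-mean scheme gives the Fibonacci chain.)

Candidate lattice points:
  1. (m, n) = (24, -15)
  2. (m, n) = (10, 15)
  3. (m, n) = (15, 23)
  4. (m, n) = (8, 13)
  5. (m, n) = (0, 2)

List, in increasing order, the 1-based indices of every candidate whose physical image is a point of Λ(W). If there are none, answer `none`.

β' = (1−√5)/2 ≈ -0.6180.
candidate 1: (m,n)=(24,-15) → π∥ = 24-15·β ≈ -0.2705, π⊥ = 24-15·β' ≈ 33.2705 ∉ [-0.7, 0.7) ⇒ out
candidate 2: (m,n)=(10,15) → π∥ = 10+15·β ≈ 34.2705, π⊥ = 10+15·β' ≈ 0.7295 ∉ [-0.7, 0.7) ⇒ out
candidate 3: (m,n)=(15,23) → π∥ = 15+23·β ≈ 52.2148, π⊥ = 15+23·β' ≈ 0.7852 ∉ [-0.7, 0.7) ⇒ out
candidate 4: (m,n)=(8,13) → π∥ = 8+13·β ≈ 29.0344, π⊥ = 8+13·β' ≈ -0.0344 ∈ [-0.7, 0.7) ⇒ IN Λ
candidate 5: (m,n)=(0,2) → π∥ = 0+2·β ≈ 3.2361, π⊥ = 0+2·β' ≈ -1.2361 ∉ [-0.7, 0.7) ⇒ out

4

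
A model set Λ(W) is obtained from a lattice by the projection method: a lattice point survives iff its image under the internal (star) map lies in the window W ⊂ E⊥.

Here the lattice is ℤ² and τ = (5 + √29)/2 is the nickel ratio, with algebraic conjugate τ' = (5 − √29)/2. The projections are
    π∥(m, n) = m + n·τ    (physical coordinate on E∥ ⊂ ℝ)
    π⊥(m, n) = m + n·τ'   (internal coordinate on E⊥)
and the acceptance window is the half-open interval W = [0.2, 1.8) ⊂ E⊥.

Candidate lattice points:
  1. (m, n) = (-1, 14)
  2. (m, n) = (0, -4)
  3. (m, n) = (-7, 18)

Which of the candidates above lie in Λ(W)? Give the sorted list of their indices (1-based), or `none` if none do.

Compute τ' = (5−√29)/2 = -0.1926, so π⊥(m,n) = m -0.1926·n.
candidate 1: (m,n)=(-1,14) → π∥ = -1+14·τ ≈ 71.6962, π⊥ = -1+14·τ' ≈ -3.6962 ∉ [0.2, 1.8) ⇒ out
candidate 2: (m,n)=(0,-4) → π∥ = 0-4·τ ≈ -20.7703, π⊥ = 0-4·τ' ≈ 0.7703 ∈ [0.2, 1.8) ⇒ IN Λ
candidate 3: (m,n)=(-7,18) → π∥ = -7+18·τ ≈ 86.4665, π⊥ = -7+18·τ' ≈ -10.4665 ∉ [0.2, 1.8) ⇒ out

2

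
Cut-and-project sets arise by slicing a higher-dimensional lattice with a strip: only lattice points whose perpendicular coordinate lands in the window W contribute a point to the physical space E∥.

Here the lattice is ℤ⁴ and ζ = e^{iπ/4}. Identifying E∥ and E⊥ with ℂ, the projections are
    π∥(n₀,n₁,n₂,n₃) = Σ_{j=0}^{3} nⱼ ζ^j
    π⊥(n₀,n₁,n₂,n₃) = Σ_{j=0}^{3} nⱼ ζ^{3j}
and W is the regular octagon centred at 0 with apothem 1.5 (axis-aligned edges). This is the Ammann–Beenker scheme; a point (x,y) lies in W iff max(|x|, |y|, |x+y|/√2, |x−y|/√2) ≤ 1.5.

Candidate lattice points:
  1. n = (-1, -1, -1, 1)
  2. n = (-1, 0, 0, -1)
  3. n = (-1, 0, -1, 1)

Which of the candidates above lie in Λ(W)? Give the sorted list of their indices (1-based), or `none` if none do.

1

Internal map: ζ^{3j} for j=0..3 gives (1,0), (−√2/2,√2/2), (0,−1), (√2/2,√2/2).
candidate 1: n = (-1, -1, -1, 1) → π⊥ ≈ (+0.414214, +1.000000); max(|x|,|y|,|x±y|/√2) = 1.000000 ≤ 1.5 ⇒ ∈ W
candidate 2: n = (-1, 0, 0, -1) → π⊥ ≈ (-1.707107, -0.707107); max(|x|,|y|,|x±y|/√2) = 1.707107 > 1.5 ⇒ ∉ W
candidate 3: n = (-1, 0, -1, 1) → π⊥ ≈ (-0.292893, +1.707107); max(|x|,|y|,|x±y|/√2) = 1.707107 > 1.5 ⇒ ∉ W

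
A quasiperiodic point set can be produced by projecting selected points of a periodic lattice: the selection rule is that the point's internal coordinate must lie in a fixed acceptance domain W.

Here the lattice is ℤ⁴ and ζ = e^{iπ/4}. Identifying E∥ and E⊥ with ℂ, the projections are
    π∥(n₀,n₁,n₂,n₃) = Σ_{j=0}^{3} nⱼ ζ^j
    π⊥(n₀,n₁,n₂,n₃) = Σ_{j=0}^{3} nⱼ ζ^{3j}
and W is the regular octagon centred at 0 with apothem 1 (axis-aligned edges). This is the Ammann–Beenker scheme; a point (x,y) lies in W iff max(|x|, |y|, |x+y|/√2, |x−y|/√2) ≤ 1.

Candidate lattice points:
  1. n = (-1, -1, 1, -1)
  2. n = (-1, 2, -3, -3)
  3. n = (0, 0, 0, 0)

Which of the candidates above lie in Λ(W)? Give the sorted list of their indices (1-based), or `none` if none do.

3

Internal map: ζ^{3j} for j=0..3 gives (1,0), (−√2/2,√2/2), (0,−1), (√2/2,√2/2).
#1 (-1, -1, 1, -1): internal (-1.0000, -2.4142); octagon support 2.4142 vs apothem 1 → ∉ W
#2 (-1, 2, -3, -3): internal (-4.5355, 2.2929); octagon support 4.8284 vs apothem 1 → ∉ W
#3 (0, 0, 0, 0): internal (0.0000, 0.0000); octagon support 0.0000 vs apothem 1 → ∈ W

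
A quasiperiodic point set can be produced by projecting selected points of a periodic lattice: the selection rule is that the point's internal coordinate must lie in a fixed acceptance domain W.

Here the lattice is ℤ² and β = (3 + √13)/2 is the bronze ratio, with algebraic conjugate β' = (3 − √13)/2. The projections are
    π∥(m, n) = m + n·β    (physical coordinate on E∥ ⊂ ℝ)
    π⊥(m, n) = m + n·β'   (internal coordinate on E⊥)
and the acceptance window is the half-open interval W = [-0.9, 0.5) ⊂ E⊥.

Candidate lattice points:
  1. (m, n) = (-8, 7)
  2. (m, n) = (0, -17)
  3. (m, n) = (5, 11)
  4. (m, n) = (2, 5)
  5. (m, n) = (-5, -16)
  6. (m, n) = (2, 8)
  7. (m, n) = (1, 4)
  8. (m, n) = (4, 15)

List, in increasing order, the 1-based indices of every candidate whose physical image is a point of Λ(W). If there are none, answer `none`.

Compute β' = (3−√13)/2 = -0.30278, so π⊥(m,n) = m -0.30278·n.
#1 (-8,7): internal coord -8 + (7)·β' = -10.11943; -10.11943 ∉ [-0.9, 0.5) → out
#2 (0,-17): internal coord 0 + (-17)·β' = +5.14719; +5.14719 ∉ [-0.9, 0.5) → out
#3 (5,11): internal coord 5 + (11)·β' = +1.66947; +1.66947 ∉ [-0.9, 0.5) → out
#4 (2,5): internal coord 2 + (5)·β' = +0.48612; +0.48612 ∈ [-0.9, 0.5) → IN Λ
#5 (-5,-16): internal coord -5 + (-16)·β' = -0.15559; -0.15559 ∈ [-0.9, 0.5) → IN Λ
#6 (2,8): internal coord 2 + (8)·β' = -0.42221; -0.42221 ∈ [-0.9, 0.5) → IN Λ
#7 (1,4): internal coord 1 + (4)·β' = -0.21110; -0.21110 ∈ [-0.9, 0.5) → IN Λ
#8 (4,15): internal coord 4 + (15)·β' = -0.54163; -0.54163 ∈ [-0.9, 0.5) → IN Λ

4, 5, 6, 7, 8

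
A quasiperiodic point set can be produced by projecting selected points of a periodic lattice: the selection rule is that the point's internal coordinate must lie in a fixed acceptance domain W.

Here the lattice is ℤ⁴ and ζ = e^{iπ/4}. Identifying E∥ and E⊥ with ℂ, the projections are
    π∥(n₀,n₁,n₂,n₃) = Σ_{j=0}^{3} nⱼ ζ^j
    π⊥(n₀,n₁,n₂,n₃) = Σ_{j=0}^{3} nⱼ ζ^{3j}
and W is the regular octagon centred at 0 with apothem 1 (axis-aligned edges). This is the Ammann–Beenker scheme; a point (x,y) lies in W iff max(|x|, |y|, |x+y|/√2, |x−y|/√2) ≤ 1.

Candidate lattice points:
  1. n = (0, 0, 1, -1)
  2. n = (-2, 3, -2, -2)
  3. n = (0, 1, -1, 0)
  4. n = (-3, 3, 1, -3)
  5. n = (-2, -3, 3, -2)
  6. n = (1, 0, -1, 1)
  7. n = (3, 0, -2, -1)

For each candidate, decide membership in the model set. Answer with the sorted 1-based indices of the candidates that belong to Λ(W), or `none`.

none

π⊥(n) = n₀ + n₁ζ³ + n₂ζ⁶ + n₃ζ⁹ where ζ = e^{iπ/4}.
#1 (0, 0, 1, -1): internal (-0.7071, -1.7071); octagon support 1.7071 vs apothem 1 → ∉ W
#2 (-2, 3, -2, -2): internal (-5.5355, 2.7071); octagon support 5.8284 vs apothem 1 → ∉ W
#3 (0, 1, -1, 0): internal (-0.7071, 1.7071); octagon support 1.7071 vs apothem 1 → ∉ W
#4 (-3, 3, 1, -3): internal (-7.2426, -1.0000); octagon support 7.2426 vs apothem 1 → ∉ W
#5 (-2, -3, 3, -2): internal (-1.2929, -6.5355); octagon support 6.5355 vs apothem 1 → ∉ W
#6 (1, 0, -1, 1): internal (1.7071, 1.7071); octagon support 2.4142 vs apothem 1 → ∉ W
#7 (3, 0, -2, -1): internal (2.2929, 1.2929); octagon support 2.5355 vs apothem 1 → ∉ W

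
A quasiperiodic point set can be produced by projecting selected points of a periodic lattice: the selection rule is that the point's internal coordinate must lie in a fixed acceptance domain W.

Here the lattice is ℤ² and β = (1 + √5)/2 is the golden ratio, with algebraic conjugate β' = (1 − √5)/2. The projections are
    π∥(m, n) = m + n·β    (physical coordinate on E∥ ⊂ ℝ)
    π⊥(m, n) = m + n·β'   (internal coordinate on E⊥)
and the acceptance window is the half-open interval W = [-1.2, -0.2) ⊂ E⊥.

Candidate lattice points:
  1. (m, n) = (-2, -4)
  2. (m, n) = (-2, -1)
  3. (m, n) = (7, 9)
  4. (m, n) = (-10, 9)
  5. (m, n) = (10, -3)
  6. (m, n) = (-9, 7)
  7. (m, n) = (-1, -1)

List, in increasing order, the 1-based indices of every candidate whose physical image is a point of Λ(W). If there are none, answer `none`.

7

β' = (1−√5)/2 ≈ -0.618034.
#1 (-2,-4): internal coord -2 + (-4)·β' = +0.472136; +0.472136 ∉ [-1.2, -0.2) → out
#2 (-2,-1): internal coord -2 + (-1)·β' = -1.381966; -1.381966 ∉ [-1.2, -0.2) → out
#3 (7,9): internal coord 7 + (9)·β' = +1.437694; +1.437694 ∉ [-1.2, -0.2) → out
#4 (-10,9): internal coord -10 + (9)·β' = -15.562306; -15.562306 ∉ [-1.2, -0.2) → out
#5 (10,-3): internal coord 10 + (-3)·β' = +11.854102; +11.854102 ∉ [-1.2, -0.2) → out
#6 (-9,7): internal coord -9 + (7)·β' = -13.326238; -13.326238 ∉ [-1.2, -0.2) → out
#7 (-1,-1): internal coord -1 + (-1)·β' = -0.381966; -0.381966 ∈ [-1.2, -0.2) → IN Λ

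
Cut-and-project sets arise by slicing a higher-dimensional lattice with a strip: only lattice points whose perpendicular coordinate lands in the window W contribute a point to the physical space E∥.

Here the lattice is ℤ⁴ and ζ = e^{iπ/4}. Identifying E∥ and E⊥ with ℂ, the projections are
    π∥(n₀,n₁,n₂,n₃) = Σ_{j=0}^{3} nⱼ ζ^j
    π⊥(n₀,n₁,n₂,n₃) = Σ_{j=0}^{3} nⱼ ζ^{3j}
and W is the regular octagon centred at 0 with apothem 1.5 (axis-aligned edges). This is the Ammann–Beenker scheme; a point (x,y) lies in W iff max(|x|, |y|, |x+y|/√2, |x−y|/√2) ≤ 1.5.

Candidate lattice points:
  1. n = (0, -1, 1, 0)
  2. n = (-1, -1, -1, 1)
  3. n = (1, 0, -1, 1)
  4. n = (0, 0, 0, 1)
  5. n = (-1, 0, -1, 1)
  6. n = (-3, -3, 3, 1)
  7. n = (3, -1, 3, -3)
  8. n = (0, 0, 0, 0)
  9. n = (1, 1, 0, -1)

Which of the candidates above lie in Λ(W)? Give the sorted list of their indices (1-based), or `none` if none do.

2, 4, 8, 9

Internal map: ζ^{3j} for j=0..3 gives (1,0), (−√2/2,√2/2), (0,−1), (√2/2,√2/2).
candidate 1: n = (0, -1, 1, 0) → π⊥ ≈ (+0.7071, -1.7071); max(|x|,|y|,|x±y|/√2) = 1.7071 > 1.5 ⇒ ∉ W
candidate 2: n = (-1, -1, -1, 1) → π⊥ ≈ (+0.4142, +1.0000); max(|x|,|y|,|x±y|/√2) = 1.0000 ≤ 1.5 ⇒ ∈ W
candidate 3: n = (1, 0, -1, 1) → π⊥ ≈ (+1.7071, +1.7071); max(|x|,|y|,|x±y|/√2) = 2.4142 > 1.5 ⇒ ∉ W
candidate 4: n = (0, 0, 0, 1) → π⊥ ≈ (+0.7071, +0.7071); max(|x|,|y|,|x±y|/√2) = 1.0000 ≤ 1.5 ⇒ ∈ W
candidate 5: n = (-1, 0, -1, 1) → π⊥ ≈ (-0.2929, +1.7071); max(|x|,|y|,|x±y|/√2) = 1.7071 > 1.5 ⇒ ∉ W
candidate 6: n = (-3, -3, 3, 1) → π⊥ ≈ (-0.1716, -4.4142); max(|x|,|y|,|x±y|/√2) = 4.4142 > 1.5 ⇒ ∉ W
candidate 7: n = (3, -1, 3, -3) → π⊥ ≈ (+1.5858, -5.8284); max(|x|,|y|,|x±y|/√2) = 5.8284 > 1.5 ⇒ ∉ W
candidate 8: n = (0, 0, 0, 0) → π⊥ ≈ (+0.0000, +0.0000); max(|x|,|y|,|x±y|/√2) = 0.0000 ≤ 1.5 ⇒ ∈ W
candidate 9: n = (1, 1, 0, -1) → π⊥ ≈ (-0.4142, +0.0000); max(|x|,|y|,|x±y|/√2) = 0.4142 ≤ 1.5 ⇒ ∈ W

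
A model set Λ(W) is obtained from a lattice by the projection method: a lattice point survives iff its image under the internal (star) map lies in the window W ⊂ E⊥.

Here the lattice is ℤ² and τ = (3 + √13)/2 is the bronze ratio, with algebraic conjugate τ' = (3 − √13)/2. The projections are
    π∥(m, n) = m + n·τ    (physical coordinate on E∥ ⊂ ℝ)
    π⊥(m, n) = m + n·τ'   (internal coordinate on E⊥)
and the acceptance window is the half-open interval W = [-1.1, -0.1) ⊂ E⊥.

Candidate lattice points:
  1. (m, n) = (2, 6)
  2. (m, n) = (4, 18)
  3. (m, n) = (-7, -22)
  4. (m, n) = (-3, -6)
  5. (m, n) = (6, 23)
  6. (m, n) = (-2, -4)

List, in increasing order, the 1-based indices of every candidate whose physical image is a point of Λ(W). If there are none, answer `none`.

3, 5, 6

τ' = (3−√13)/2 ≈ -0.302776.
candidate 1: (m,n)=(2,6) → π∥ = 2+6·τ ≈ 21.816654, π⊥ = 2+6·τ' ≈ 0.183346 ∉ [-1.1, -0.1) ⇒ out
candidate 2: (m,n)=(4,18) → π∥ = 4+18·τ ≈ 63.449961, π⊥ = 4+18·τ' ≈ -1.449961 ∉ [-1.1, -0.1) ⇒ out
candidate 3: (m,n)=(-7,-22) → π∥ = -7-22·τ ≈ -79.661064, π⊥ = -7-22·τ' ≈ -0.338936 ∈ [-1.1, -0.1) ⇒ IN Λ
candidate 4: (m,n)=(-3,-6) → π∥ = -3-6·τ ≈ -22.816654, π⊥ = -3-6·τ' ≈ -1.183346 ∉ [-1.1, -0.1) ⇒ out
candidate 5: (m,n)=(6,23) → π∥ = 6+23·τ ≈ 81.963840, π⊥ = 6+23·τ' ≈ -0.963840 ∈ [-1.1, -0.1) ⇒ IN Λ
candidate 6: (m,n)=(-2,-4) → π∥ = -2-4·τ ≈ -15.211103, π⊥ = -2-4·τ' ≈ -0.788897 ∈ [-1.1, -0.1) ⇒ IN Λ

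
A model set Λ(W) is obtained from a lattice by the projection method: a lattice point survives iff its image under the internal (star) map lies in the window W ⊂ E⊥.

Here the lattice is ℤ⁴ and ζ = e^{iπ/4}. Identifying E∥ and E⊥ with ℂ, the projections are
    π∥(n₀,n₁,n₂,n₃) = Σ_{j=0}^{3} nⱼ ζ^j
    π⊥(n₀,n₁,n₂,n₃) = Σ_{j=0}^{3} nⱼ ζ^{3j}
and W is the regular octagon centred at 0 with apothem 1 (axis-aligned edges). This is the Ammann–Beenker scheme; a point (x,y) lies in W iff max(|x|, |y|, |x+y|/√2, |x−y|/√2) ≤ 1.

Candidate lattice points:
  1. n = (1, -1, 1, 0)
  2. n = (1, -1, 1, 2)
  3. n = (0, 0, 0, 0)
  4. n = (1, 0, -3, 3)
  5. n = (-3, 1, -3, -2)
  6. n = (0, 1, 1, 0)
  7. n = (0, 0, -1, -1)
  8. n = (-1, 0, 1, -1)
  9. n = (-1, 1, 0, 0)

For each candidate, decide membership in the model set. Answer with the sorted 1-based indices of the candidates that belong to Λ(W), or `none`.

3, 6, 7

π⊥(n) = n₀ + n₁ζ³ + n₂ζ⁶ + n₃ζ⁹ where ζ = e^{iπ/4}.
candidate 1: n = (1, -1, 1, 0) → π⊥ ≈ (+1.7071, -1.7071); max(|x|,|y|,|x±y|/√2) = 2.4142 > 1 ⇒ ∉ W
candidate 2: n = (1, -1, 1, 2) → π⊥ ≈ (+3.1213, -0.2929); max(|x|,|y|,|x±y|/√2) = 3.1213 > 1 ⇒ ∉ W
candidate 3: n = (0, 0, 0, 0) → π⊥ ≈ (+0.0000, +0.0000); max(|x|,|y|,|x±y|/√2) = 0.0000 ≤ 1 ⇒ ∈ W
candidate 4: n = (1, 0, -3, 3) → π⊥ ≈ (+3.1213, +5.1213); max(|x|,|y|,|x±y|/√2) = 5.8284 > 1 ⇒ ∉ W
candidate 5: n = (-3, 1, -3, -2) → π⊥ ≈ (-5.1213, +2.2929); max(|x|,|y|,|x±y|/√2) = 5.2426 > 1 ⇒ ∉ W
candidate 6: n = (0, 1, 1, 0) → π⊥ ≈ (-0.7071, -0.2929); max(|x|,|y|,|x±y|/√2) = 0.7071 ≤ 1 ⇒ ∈ W
candidate 7: n = (0, 0, -1, -1) → π⊥ ≈ (-0.7071, +0.2929); max(|x|,|y|,|x±y|/√2) = 0.7071 ≤ 1 ⇒ ∈ W
candidate 8: n = (-1, 0, 1, -1) → π⊥ ≈ (-1.7071, -1.7071); max(|x|,|y|,|x±y|/√2) = 2.4142 > 1 ⇒ ∉ W
candidate 9: n = (-1, 1, 0, 0) → π⊥ ≈ (-1.7071, +0.7071); max(|x|,|y|,|x±y|/√2) = 1.7071 > 1 ⇒ ∉ W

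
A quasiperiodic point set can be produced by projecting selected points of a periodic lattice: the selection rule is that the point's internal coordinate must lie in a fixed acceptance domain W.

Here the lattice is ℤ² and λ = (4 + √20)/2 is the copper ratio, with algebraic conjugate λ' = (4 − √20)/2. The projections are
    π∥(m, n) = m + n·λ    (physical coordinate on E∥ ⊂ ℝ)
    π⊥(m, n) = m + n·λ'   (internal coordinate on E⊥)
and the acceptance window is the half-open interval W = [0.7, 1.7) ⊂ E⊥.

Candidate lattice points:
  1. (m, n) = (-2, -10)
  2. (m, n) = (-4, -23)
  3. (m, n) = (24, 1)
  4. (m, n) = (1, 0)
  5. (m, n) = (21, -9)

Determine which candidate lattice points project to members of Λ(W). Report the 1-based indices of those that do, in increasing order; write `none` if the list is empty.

Compute λ' = (4−√20)/2 = -0.23607, so π⊥(m,n) = m -0.23607·n.
candidate 1: (m,n)=(-2,-10) → π∥ = -2-10·λ ≈ -44.36068, π⊥ = -2-10·λ' ≈ 0.36068 ∉ [0.7, 1.7) ⇒ out
candidate 2: (m,n)=(-4,-23) → π∥ = -4-23·λ ≈ -101.42956, π⊥ = -4-23·λ' ≈ 1.42956 ∈ [0.7, 1.7) ⇒ IN Λ
candidate 3: (m,n)=(24,1) → π∥ = 24+1·λ ≈ 28.23607, π⊥ = 24+1·λ' ≈ 23.76393 ∉ [0.7, 1.7) ⇒ out
candidate 4: (m,n)=(1,0) → π∥ = 1+0·λ ≈ 1.00000, π⊥ = 1+0·λ' ≈ 1.00000 ∈ [0.7, 1.7) ⇒ IN Λ
candidate 5: (m,n)=(21,-9) → π∥ = 21-9·λ ≈ -17.12461, π⊥ = 21-9·λ' ≈ 23.12461 ∉ [0.7, 1.7) ⇒ out

2, 4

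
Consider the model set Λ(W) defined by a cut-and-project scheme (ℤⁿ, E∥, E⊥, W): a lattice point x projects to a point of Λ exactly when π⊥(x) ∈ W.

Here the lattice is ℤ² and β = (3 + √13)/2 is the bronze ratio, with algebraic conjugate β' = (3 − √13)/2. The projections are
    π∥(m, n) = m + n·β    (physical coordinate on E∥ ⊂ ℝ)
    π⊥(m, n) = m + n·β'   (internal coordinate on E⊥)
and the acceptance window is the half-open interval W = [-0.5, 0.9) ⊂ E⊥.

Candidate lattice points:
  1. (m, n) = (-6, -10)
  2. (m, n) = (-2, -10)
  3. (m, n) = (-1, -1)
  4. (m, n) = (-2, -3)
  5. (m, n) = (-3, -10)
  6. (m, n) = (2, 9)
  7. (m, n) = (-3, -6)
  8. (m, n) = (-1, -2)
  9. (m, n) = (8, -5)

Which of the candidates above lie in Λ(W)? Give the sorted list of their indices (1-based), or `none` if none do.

β' = (3−√13)/2 ≈ -0.30278.
#1 (-6,-10): internal coord -6 + (-10)·β' = -2.97224; -2.97224 ∉ [-0.5, 0.9) → out
#2 (-2,-10): internal coord -2 + (-10)·β' = +1.02776; +1.02776 ∉ [-0.5, 0.9) → out
#3 (-1,-1): internal coord -1 + (-1)·β' = -0.69722; -0.69722 ∉ [-0.5, 0.9) → out
#4 (-2,-3): internal coord -2 + (-3)·β' = -1.09167; -1.09167 ∉ [-0.5, 0.9) → out
#5 (-3,-10): internal coord -3 + (-10)·β' = +0.02776; +0.02776 ∈ [-0.5, 0.9) → IN Λ
#6 (2,9): internal coord 2 + (9)·β' = -0.72498; -0.72498 ∉ [-0.5, 0.9) → out
#7 (-3,-6): internal coord -3 + (-6)·β' = -1.18335; -1.18335 ∉ [-0.5, 0.9) → out
#8 (-1,-2): internal coord -1 + (-2)·β' = -0.39445; -0.39445 ∈ [-0.5, 0.9) → IN Λ
#9 (8,-5): internal coord 8 + (-5)·β' = +9.51388; +9.51388 ∉ [-0.5, 0.9) → out

5, 8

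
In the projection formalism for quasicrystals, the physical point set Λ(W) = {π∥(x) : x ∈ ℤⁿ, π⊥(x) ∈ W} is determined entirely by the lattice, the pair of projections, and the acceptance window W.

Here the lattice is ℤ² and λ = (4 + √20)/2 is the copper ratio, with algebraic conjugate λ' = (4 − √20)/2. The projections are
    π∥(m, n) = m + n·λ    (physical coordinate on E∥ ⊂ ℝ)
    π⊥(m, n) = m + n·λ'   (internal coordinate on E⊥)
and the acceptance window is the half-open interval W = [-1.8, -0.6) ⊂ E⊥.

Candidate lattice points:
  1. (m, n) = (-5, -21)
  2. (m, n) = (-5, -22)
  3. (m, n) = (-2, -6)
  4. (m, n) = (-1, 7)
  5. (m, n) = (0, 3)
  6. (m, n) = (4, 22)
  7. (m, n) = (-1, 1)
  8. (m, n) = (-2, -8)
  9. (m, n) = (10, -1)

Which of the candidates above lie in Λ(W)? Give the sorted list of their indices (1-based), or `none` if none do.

Compute λ' = (4−√20)/2 = -0.2361, so π⊥(m,n) = m -0.2361·n.
[1] lift (-5,-21): star map gives -0.0426; window check -1.8 ≤ -0.0426 < -0.6 is false → out
[2] lift (-5,-22): star map gives 0.1935; window check -1.8 ≤ 0.1935 < -0.6 is false → out
[3] lift (-2,-6): star map gives -0.5836; window check -1.8 ≤ -0.5836 < -0.6 is false → out
[4] lift (-1,7): star map gives -2.6525; window check -1.8 ≤ -2.6525 < -0.6 is false → out
[5] lift (0,3): star map gives -0.7082; window check -1.8 ≤ -0.7082 < -0.6 is true → IN Λ
[6] lift (4,22): star map gives -1.1935; window check -1.8 ≤ -1.1935 < -0.6 is true → IN Λ
[7] lift (-1,1): star map gives -1.2361; window check -1.8 ≤ -1.2361 < -0.6 is true → IN Λ
[8] lift (-2,-8): star map gives -0.1115; window check -1.8 ≤ -0.1115 < -0.6 is false → out
[9] lift (10,-1): star map gives 10.2361; window check -1.8 ≤ 10.2361 < -0.6 is false → out

5, 6, 7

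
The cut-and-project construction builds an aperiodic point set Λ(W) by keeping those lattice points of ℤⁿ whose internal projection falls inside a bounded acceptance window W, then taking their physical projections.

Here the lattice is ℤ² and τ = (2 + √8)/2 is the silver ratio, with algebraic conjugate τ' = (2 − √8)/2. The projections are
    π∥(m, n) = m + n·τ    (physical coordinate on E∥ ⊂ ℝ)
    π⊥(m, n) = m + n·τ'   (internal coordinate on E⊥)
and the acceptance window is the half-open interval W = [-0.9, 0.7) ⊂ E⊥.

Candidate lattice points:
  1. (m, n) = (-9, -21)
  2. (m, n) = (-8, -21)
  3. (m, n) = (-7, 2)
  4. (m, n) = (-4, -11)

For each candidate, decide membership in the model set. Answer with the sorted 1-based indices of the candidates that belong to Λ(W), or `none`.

τ' = (2−√8)/2 ≈ -0.414214.
[1] lift (-9,-21): star map gives -0.301515; window check -0.9 ≤ -0.301515 < 0.7 is true → IN Λ
[2] lift (-8,-21): star map gives 0.698485; window check -0.9 ≤ 0.698485 < 0.7 is true → IN Λ
[3] lift (-7,2): star map gives -7.828427; window check -0.9 ≤ -7.828427 < 0.7 is false → out
[4] lift (-4,-11): star map gives 0.556349; window check -0.9 ≤ 0.556349 < 0.7 is true → IN Λ

1, 2, 4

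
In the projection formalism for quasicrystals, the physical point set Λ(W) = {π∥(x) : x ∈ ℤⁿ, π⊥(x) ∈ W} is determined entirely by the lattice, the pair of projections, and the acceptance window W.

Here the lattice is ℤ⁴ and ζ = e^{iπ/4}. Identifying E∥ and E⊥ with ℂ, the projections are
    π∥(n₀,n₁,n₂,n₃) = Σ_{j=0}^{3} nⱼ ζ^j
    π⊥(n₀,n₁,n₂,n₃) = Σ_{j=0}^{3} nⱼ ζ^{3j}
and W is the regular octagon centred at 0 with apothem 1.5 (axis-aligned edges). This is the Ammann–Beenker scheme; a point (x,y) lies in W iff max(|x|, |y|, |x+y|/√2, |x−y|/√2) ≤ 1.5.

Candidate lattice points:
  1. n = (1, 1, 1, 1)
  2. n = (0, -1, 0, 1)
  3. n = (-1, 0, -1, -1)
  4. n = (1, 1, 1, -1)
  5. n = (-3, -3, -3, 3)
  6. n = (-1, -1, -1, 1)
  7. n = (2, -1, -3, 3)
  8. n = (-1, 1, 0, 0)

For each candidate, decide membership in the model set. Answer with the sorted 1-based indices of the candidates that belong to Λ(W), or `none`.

Internal map: ζ^{3j} for j=0..3 gives (1,0), (−√2/2,√2/2), (0,−1), (√2/2,√2/2).
candidate 1: n = (1, 1, 1, 1) → π⊥ ≈ (+1.00000, +0.41421); max(|x|,|y|,|x±y|/√2) = 1.00000 ≤ 1.5 ⇒ ∈ W
candidate 2: n = (0, -1, 0, 1) → π⊥ ≈ (+1.41421, +0.00000); max(|x|,|y|,|x±y|/√2) = 1.41421 ≤ 1.5 ⇒ ∈ W
candidate 3: n = (-1, 0, -1, -1) → π⊥ ≈ (-1.70711, +0.29289); max(|x|,|y|,|x±y|/√2) = 1.70711 > 1.5 ⇒ ∉ W
candidate 4: n = (1, 1, 1, -1) → π⊥ ≈ (-0.41421, -1.00000); max(|x|,|y|,|x±y|/√2) = 1.00000 ≤ 1.5 ⇒ ∈ W
candidate 5: n = (-3, -3, -3, 3) → π⊥ ≈ (+1.24264, +3.00000); max(|x|,|y|,|x±y|/√2) = 3.00000 > 1.5 ⇒ ∉ W
candidate 6: n = (-1, -1, -1, 1) → π⊥ ≈ (+0.41421, +1.00000); max(|x|,|y|,|x±y|/√2) = 1.00000 ≤ 1.5 ⇒ ∈ W
candidate 7: n = (2, -1, -3, 3) → π⊥ ≈ (+4.82843, +4.41421); max(|x|,|y|,|x±y|/√2) = 6.53553 > 1.5 ⇒ ∉ W
candidate 8: n = (-1, 1, 0, 0) → π⊥ ≈ (-1.70711, +0.70711); max(|x|,|y|,|x±y|/√2) = 1.70711 > 1.5 ⇒ ∉ W

1, 2, 4, 6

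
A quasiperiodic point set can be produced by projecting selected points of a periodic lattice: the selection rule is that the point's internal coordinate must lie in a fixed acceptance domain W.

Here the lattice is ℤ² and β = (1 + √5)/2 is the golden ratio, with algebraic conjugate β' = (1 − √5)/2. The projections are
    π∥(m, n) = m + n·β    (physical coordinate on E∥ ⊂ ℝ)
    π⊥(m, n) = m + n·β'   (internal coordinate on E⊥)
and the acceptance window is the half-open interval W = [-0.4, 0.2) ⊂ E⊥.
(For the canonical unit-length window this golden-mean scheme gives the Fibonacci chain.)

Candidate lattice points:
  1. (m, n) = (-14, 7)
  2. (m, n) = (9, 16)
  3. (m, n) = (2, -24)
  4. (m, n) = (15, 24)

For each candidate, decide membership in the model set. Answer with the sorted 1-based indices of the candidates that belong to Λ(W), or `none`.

4

Compute β' = (1−√5)/2 = -0.61803, so π⊥(m,n) = m -0.61803·n.
#1 (-14,7): internal coord -14 + (7)·β' = -18.32624; -18.32624 ∉ [-0.4, 0.2) → out
#2 (9,16): internal coord 9 + (16)·β' = -0.88854; -0.88854 ∉ [-0.4, 0.2) → out
#3 (2,-24): internal coord 2 + (-24)·β' = +16.83282; +16.83282 ∉ [-0.4, 0.2) → out
#4 (15,24): internal coord 15 + (24)·β' = +0.16718; +0.16718 ∈ [-0.4, 0.2) → IN Λ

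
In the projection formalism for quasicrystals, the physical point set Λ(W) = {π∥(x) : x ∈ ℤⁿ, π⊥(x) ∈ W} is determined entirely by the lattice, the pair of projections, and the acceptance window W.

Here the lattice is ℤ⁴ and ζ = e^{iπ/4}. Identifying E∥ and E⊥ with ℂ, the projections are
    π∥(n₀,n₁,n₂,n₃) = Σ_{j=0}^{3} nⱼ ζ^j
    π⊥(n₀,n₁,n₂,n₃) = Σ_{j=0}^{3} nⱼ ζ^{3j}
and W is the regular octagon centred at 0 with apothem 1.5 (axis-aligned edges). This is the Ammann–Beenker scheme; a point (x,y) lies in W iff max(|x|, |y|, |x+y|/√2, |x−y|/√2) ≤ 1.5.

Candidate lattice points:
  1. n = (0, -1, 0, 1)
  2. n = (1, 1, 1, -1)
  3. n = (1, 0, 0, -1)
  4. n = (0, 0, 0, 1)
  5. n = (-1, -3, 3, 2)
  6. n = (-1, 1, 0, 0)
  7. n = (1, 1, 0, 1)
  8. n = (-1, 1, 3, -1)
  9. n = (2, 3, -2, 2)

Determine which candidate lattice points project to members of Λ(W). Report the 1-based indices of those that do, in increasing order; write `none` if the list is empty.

π⊥(n) = n₀ + n₁ζ³ + n₂ζ⁶ + n₃ζ⁹ where ζ = e^{iπ/4}.
#1 (0, -1, 0, 1): internal (1.414214, 0.000000); octagon support 1.414214 vs apothem 1.5 → ∈ W
#2 (1, 1, 1, -1): internal (-0.414214, -1.000000); octagon support 1.000000 vs apothem 1.5 → ∈ W
#3 (1, 0, 0, -1): internal (0.292893, -0.707107); octagon support 0.707107 vs apothem 1.5 → ∈ W
#4 (0, 0, 0, 1): internal (0.707107, 0.707107); octagon support 1.000000 vs apothem 1.5 → ∈ W
#5 (-1, -3, 3, 2): internal (2.535534, -3.707107); octagon support 4.414214 vs apothem 1.5 → ∉ W
#6 (-1, 1, 0, 0): internal (-1.707107, 0.707107); octagon support 1.707107 vs apothem 1.5 → ∉ W
#7 (1, 1, 0, 1): internal (1.000000, 1.414214); octagon support 1.707107 vs apothem 1.5 → ∉ W
#8 (-1, 1, 3, -1): internal (-2.414214, -3.000000); octagon support 3.828427 vs apothem 1.5 → ∉ W
#9 (2, 3, -2, 2): internal (1.292893, 5.535534); octagon support 5.535534 vs apothem 1.5 → ∉ W

1, 2, 3, 4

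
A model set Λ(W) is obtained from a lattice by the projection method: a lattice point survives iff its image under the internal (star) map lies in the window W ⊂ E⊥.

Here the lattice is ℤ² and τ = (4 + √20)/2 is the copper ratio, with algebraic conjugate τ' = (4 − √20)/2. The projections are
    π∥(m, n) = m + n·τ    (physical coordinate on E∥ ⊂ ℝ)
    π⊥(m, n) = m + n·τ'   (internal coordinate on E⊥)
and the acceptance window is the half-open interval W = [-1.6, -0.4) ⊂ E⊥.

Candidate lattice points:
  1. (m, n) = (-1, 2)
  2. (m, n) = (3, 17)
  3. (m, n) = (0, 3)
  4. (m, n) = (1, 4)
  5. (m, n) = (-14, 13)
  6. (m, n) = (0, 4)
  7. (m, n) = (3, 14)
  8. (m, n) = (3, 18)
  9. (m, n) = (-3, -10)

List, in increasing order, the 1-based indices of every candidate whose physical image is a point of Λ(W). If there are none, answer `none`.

τ' = (4−√20)/2 ≈ -0.2361.
[1] lift (-1,2): star map gives -1.4721; window check -1.6 ≤ -1.4721 < -0.4 is true → IN Λ
[2] lift (3,17): star map gives -1.0132; window check -1.6 ≤ -1.0132 < -0.4 is true → IN Λ
[3] lift (0,3): star map gives -0.7082; window check -1.6 ≤ -0.7082 < -0.4 is true → IN Λ
[4] lift (1,4): star map gives 0.0557; window check -1.6 ≤ 0.0557 < -0.4 is false → out
[5] lift (-14,13): star map gives -17.0689; window check -1.6 ≤ -17.0689 < -0.4 is false → out
[6] lift (0,4): star map gives -0.9443; window check -1.6 ≤ -0.9443 < -0.4 is true → IN Λ
[7] lift (3,14): star map gives -0.3050; window check -1.6 ≤ -0.3050 < -0.4 is false → out
[8] lift (3,18): star map gives -1.2492; window check -1.6 ≤ -1.2492 < -0.4 is true → IN Λ
[9] lift (-3,-10): star map gives -0.6393; window check -1.6 ≤ -0.6393 < -0.4 is true → IN Λ

1, 2, 3, 6, 8, 9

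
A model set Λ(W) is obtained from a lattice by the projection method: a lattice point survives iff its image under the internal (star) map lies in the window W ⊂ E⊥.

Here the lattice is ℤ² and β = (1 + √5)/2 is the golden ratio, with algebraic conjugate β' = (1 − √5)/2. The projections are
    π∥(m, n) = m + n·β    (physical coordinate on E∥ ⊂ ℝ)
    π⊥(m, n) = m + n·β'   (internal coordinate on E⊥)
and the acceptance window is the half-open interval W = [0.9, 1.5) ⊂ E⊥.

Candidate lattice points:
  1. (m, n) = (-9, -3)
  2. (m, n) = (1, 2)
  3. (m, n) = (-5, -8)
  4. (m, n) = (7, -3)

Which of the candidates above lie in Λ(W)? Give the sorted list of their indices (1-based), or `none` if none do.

Numerically β ≈ 1.6180 and β' = −1/β ≈ -0.6180.
candidate 1: (m,n)=(-9,-3) → π∥ = -9-3·β ≈ -13.8541, π⊥ = -9-3·β' ≈ -7.1459 ∉ [0.9, 1.5) ⇒ out
candidate 2: (m,n)=(1,2) → π∥ = 1+2·β ≈ 4.2361, π⊥ = 1+2·β' ≈ -0.2361 ∉ [0.9, 1.5) ⇒ out
candidate 3: (m,n)=(-5,-8) → π∥ = -5-8·β ≈ -17.9443, π⊥ = -5-8·β' ≈ -0.0557 ∉ [0.9, 1.5) ⇒ out
candidate 4: (m,n)=(7,-3) → π∥ = 7-3·β ≈ 2.1459, π⊥ = 7-3·β' ≈ 8.8541 ∉ [0.9, 1.5) ⇒ out

none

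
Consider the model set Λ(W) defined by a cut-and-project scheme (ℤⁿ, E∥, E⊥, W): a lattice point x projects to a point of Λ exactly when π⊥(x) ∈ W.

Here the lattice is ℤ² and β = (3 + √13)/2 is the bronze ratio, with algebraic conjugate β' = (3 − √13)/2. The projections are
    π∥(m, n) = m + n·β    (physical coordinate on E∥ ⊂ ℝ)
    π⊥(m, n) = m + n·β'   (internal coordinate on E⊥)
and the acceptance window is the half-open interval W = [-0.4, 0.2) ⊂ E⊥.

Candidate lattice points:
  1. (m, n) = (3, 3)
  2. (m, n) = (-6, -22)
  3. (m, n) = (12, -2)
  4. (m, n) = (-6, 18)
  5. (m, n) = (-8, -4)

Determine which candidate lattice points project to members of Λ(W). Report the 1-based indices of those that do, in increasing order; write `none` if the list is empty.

none

β' = (3−√13)/2 ≈ -0.3028.
#1 (3,3): internal coord 3 + (3)·β' = +2.0917; +2.0917 ∉ [-0.4, 0.2) → out
#2 (-6,-22): internal coord -6 + (-22)·β' = +0.6611; +0.6611 ∉ [-0.4, 0.2) → out
#3 (12,-2): internal coord 12 + (-2)·β' = +12.6056; +12.6056 ∉ [-0.4, 0.2) → out
#4 (-6,18): internal coord -6 + (18)·β' = -11.4500; -11.4500 ∉ [-0.4, 0.2) → out
#5 (-8,-4): internal coord -8 + (-4)·β' = -6.7889; -6.7889 ∉ [-0.4, 0.2) → out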